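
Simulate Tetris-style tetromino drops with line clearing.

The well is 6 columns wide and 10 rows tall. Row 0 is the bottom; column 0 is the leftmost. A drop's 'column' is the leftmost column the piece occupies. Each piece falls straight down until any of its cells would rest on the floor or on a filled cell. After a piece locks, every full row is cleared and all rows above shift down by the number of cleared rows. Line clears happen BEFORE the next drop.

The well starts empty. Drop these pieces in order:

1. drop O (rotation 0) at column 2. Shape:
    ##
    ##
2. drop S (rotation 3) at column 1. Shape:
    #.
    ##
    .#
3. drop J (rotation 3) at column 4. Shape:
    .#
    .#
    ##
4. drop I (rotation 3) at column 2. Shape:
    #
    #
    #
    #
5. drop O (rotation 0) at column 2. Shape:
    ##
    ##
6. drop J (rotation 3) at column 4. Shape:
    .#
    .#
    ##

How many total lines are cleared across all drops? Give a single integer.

Drop 1: O rot0 at col 2 lands with bottom-row=0; cleared 0 line(s) (total 0); column heights now [0 0 2 2 0 0], max=2
Drop 2: S rot3 at col 1 lands with bottom-row=2; cleared 0 line(s) (total 0); column heights now [0 5 4 2 0 0], max=5
Drop 3: J rot3 at col 4 lands with bottom-row=0; cleared 0 line(s) (total 0); column heights now [0 5 4 2 1 3], max=5
Drop 4: I rot3 at col 2 lands with bottom-row=4; cleared 0 line(s) (total 0); column heights now [0 5 8 2 1 3], max=8
Drop 5: O rot0 at col 2 lands with bottom-row=8; cleared 0 line(s) (total 0); column heights now [0 5 10 10 1 3], max=10
Drop 6: J rot3 at col 4 lands with bottom-row=3; cleared 0 line(s) (total 0); column heights now [0 5 10 10 4 6], max=10

Answer: 0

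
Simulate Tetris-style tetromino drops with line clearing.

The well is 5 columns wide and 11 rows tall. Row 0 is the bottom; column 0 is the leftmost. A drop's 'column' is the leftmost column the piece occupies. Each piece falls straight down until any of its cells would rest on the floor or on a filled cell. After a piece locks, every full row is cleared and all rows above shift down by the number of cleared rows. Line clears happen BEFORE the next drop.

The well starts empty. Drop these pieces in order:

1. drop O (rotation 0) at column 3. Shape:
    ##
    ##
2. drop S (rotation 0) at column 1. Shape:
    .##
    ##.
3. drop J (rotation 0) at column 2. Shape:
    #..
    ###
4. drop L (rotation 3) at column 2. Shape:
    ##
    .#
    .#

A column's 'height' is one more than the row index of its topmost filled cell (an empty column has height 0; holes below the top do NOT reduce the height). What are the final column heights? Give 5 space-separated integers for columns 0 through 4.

Answer: 0 2 7 7 4

Derivation:
Drop 1: O rot0 at col 3 lands with bottom-row=0; cleared 0 line(s) (total 0); column heights now [0 0 0 2 2], max=2
Drop 2: S rot0 at col 1 lands with bottom-row=1; cleared 0 line(s) (total 0); column heights now [0 2 3 3 2], max=3
Drop 3: J rot0 at col 2 lands with bottom-row=3; cleared 0 line(s) (total 0); column heights now [0 2 5 4 4], max=5
Drop 4: L rot3 at col 2 lands with bottom-row=4; cleared 0 line(s) (total 0); column heights now [0 2 7 7 4], max=7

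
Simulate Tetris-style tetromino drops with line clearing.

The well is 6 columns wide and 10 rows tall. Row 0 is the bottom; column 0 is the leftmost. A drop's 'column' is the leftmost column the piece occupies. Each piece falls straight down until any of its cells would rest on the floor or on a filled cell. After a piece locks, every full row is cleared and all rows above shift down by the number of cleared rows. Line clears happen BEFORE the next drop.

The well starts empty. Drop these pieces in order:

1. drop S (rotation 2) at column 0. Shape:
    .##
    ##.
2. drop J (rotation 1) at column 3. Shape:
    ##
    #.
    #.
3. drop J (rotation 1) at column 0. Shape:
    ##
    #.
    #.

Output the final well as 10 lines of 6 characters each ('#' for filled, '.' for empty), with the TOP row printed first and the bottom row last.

Drop 1: S rot2 at col 0 lands with bottom-row=0; cleared 0 line(s) (total 0); column heights now [1 2 2 0 0 0], max=2
Drop 2: J rot1 at col 3 lands with bottom-row=0; cleared 0 line(s) (total 0); column heights now [1 2 2 3 3 0], max=3
Drop 3: J rot1 at col 0 lands with bottom-row=1; cleared 0 line(s) (total 0); column heights now [4 4 2 3 3 0], max=4

Answer: ......
......
......
......
......
......
##....
#..##.
####..
##.#..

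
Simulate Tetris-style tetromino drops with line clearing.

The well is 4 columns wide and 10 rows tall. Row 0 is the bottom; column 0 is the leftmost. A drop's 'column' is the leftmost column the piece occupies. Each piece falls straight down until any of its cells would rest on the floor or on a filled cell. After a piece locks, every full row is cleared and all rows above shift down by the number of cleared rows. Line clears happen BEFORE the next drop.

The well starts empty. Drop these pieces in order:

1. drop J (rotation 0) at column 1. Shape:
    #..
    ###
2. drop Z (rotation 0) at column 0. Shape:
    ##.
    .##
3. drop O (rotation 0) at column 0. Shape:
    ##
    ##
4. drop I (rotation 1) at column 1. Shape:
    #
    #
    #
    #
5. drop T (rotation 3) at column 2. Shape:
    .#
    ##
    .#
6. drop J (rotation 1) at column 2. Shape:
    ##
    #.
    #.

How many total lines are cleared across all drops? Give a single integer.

Answer: 2

Derivation:
Drop 1: J rot0 at col 1 lands with bottom-row=0; cleared 0 line(s) (total 0); column heights now [0 2 1 1], max=2
Drop 2: Z rot0 at col 0 lands with bottom-row=2; cleared 0 line(s) (total 0); column heights now [4 4 3 1], max=4
Drop 3: O rot0 at col 0 lands with bottom-row=4; cleared 0 line(s) (total 0); column heights now [6 6 3 1], max=6
Drop 4: I rot1 at col 1 lands with bottom-row=6; cleared 0 line(s) (total 0); column heights now [6 10 3 1], max=10
Drop 5: T rot3 at col 2 lands with bottom-row=2; cleared 1 line(s) (total 1); column heights now [5 9 3 4], max=9
Drop 6: J rot1 at col 2 lands with bottom-row=3; cleared 1 line(s) (total 2); column heights now [4 8 5 5], max=8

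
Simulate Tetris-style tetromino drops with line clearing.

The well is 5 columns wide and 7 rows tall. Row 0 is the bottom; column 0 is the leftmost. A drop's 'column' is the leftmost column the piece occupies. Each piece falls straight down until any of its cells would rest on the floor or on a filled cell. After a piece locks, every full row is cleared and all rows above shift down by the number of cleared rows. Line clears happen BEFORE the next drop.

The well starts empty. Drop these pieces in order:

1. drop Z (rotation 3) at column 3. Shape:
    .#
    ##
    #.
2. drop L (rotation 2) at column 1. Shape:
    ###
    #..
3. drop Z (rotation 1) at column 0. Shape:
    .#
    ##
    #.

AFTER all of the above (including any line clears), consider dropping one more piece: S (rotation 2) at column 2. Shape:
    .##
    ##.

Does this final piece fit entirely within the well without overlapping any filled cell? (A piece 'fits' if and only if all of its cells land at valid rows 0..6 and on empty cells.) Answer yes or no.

Answer: yes

Derivation:
Drop 1: Z rot3 at col 3 lands with bottom-row=0; cleared 0 line(s) (total 0); column heights now [0 0 0 2 3], max=3
Drop 2: L rot2 at col 1 lands with bottom-row=1; cleared 0 line(s) (total 0); column heights now [0 3 3 3 3], max=3
Drop 3: Z rot1 at col 0 lands with bottom-row=2; cleared 1 line(s) (total 1); column heights now [3 4 0 2 2], max=4
Test piece S rot2 at col 2 (width 3): heights before test = [3 4 0 2 2]; fits = True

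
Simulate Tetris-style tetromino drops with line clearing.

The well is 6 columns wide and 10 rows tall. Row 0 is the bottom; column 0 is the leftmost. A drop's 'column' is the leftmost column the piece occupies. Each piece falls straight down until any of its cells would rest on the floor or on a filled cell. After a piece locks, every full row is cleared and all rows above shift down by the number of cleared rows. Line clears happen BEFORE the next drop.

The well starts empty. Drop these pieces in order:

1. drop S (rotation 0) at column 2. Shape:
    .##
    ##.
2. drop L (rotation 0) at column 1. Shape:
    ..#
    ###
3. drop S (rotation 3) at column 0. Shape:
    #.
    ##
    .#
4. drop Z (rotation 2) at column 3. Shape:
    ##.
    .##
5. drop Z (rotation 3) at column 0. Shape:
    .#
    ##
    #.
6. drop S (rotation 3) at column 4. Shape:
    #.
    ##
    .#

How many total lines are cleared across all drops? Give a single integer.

Answer: 0

Derivation:
Drop 1: S rot0 at col 2 lands with bottom-row=0; cleared 0 line(s) (total 0); column heights now [0 0 1 2 2 0], max=2
Drop 2: L rot0 at col 1 lands with bottom-row=2; cleared 0 line(s) (total 0); column heights now [0 3 3 4 2 0], max=4
Drop 3: S rot3 at col 0 lands with bottom-row=3; cleared 0 line(s) (total 0); column heights now [6 5 3 4 2 0], max=6
Drop 4: Z rot2 at col 3 lands with bottom-row=3; cleared 0 line(s) (total 0); column heights now [6 5 3 5 5 4], max=6
Drop 5: Z rot3 at col 0 lands with bottom-row=6; cleared 0 line(s) (total 0); column heights now [8 9 3 5 5 4], max=9
Drop 6: S rot3 at col 4 lands with bottom-row=4; cleared 0 line(s) (total 0); column heights now [8 9 3 5 7 6], max=9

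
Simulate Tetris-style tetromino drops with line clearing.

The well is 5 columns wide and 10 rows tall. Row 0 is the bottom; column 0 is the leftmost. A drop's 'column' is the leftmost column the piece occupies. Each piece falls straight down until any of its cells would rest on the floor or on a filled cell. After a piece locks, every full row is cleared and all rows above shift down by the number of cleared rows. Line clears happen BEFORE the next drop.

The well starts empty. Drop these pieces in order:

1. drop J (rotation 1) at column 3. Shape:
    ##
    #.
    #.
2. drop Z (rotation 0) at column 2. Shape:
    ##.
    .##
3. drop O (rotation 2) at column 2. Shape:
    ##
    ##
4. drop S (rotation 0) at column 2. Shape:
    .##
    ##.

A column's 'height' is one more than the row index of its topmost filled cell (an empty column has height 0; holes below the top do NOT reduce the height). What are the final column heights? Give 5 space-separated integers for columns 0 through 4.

Drop 1: J rot1 at col 3 lands with bottom-row=0; cleared 0 line(s) (total 0); column heights now [0 0 0 3 3], max=3
Drop 2: Z rot0 at col 2 lands with bottom-row=3; cleared 0 line(s) (total 0); column heights now [0 0 5 5 4], max=5
Drop 3: O rot2 at col 2 lands with bottom-row=5; cleared 0 line(s) (total 0); column heights now [0 0 7 7 4], max=7
Drop 4: S rot0 at col 2 lands with bottom-row=7; cleared 0 line(s) (total 0); column heights now [0 0 8 9 9], max=9

Answer: 0 0 8 9 9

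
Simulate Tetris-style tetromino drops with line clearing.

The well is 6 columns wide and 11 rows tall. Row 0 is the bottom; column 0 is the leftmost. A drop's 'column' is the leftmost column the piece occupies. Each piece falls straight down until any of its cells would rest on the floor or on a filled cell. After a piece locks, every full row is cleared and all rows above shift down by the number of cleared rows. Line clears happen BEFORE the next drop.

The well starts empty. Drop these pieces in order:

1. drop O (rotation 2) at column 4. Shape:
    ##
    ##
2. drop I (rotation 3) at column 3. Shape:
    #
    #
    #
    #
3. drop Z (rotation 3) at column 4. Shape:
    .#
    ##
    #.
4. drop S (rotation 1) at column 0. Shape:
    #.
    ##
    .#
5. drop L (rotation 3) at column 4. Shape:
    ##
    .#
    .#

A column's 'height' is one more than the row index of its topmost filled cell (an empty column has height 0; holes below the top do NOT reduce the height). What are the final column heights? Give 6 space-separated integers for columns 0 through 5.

Drop 1: O rot2 at col 4 lands with bottom-row=0; cleared 0 line(s) (total 0); column heights now [0 0 0 0 2 2], max=2
Drop 2: I rot3 at col 3 lands with bottom-row=0; cleared 0 line(s) (total 0); column heights now [0 0 0 4 2 2], max=4
Drop 3: Z rot3 at col 4 lands with bottom-row=2; cleared 0 line(s) (total 0); column heights now [0 0 0 4 4 5], max=5
Drop 4: S rot1 at col 0 lands with bottom-row=0; cleared 0 line(s) (total 0); column heights now [3 2 0 4 4 5], max=5
Drop 5: L rot3 at col 4 lands with bottom-row=5; cleared 0 line(s) (total 0); column heights now [3 2 0 4 8 8], max=8

Answer: 3 2 0 4 8 8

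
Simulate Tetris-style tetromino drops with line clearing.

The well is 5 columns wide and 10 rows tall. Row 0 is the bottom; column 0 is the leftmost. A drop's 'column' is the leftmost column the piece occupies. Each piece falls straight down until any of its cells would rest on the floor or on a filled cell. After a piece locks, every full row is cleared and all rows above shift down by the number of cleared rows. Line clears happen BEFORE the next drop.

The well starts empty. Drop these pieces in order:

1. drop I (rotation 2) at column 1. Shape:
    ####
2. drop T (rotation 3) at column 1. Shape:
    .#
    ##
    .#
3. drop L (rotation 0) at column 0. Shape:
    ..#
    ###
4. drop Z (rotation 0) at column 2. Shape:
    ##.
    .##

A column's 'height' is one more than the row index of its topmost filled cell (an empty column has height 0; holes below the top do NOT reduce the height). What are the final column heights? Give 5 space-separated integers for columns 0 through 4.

Answer: 5 5 7 7 6

Derivation:
Drop 1: I rot2 at col 1 lands with bottom-row=0; cleared 0 line(s) (total 0); column heights now [0 1 1 1 1], max=1
Drop 2: T rot3 at col 1 lands with bottom-row=1; cleared 0 line(s) (total 0); column heights now [0 3 4 1 1], max=4
Drop 3: L rot0 at col 0 lands with bottom-row=4; cleared 0 line(s) (total 0); column heights now [5 5 6 1 1], max=6
Drop 4: Z rot0 at col 2 lands with bottom-row=5; cleared 0 line(s) (total 0); column heights now [5 5 7 7 6], max=7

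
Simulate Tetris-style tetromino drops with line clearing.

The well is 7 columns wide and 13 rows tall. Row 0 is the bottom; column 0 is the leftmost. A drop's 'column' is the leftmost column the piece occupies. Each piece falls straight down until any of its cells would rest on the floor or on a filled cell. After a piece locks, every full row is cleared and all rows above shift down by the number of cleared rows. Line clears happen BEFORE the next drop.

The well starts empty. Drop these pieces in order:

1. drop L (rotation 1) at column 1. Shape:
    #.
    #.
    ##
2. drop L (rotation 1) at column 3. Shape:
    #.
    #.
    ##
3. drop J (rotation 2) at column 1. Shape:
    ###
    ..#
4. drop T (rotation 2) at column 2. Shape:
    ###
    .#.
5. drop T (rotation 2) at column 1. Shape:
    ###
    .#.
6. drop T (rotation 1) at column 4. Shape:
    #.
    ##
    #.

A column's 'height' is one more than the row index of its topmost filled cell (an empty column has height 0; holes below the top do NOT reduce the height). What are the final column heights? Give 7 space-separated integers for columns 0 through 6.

Drop 1: L rot1 at col 1 lands with bottom-row=0; cleared 0 line(s) (total 0); column heights now [0 3 1 0 0 0 0], max=3
Drop 2: L rot1 at col 3 lands with bottom-row=0; cleared 0 line(s) (total 0); column heights now [0 3 1 3 1 0 0], max=3
Drop 3: J rot2 at col 1 lands with bottom-row=3; cleared 0 line(s) (total 0); column heights now [0 5 5 5 1 0 0], max=5
Drop 4: T rot2 at col 2 lands with bottom-row=5; cleared 0 line(s) (total 0); column heights now [0 5 7 7 7 0 0], max=7
Drop 5: T rot2 at col 1 lands with bottom-row=7; cleared 0 line(s) (total 0); column heights now [0 9 9 9 7 0 0], max=9
Drop 6: T rot1 at col 4 lands with bottom-row=7; cleared 0 line(s) (total 0); column heights now [0 9 9 9 10 9 0], max=10

Answer: 0 9 9 9 10 9 0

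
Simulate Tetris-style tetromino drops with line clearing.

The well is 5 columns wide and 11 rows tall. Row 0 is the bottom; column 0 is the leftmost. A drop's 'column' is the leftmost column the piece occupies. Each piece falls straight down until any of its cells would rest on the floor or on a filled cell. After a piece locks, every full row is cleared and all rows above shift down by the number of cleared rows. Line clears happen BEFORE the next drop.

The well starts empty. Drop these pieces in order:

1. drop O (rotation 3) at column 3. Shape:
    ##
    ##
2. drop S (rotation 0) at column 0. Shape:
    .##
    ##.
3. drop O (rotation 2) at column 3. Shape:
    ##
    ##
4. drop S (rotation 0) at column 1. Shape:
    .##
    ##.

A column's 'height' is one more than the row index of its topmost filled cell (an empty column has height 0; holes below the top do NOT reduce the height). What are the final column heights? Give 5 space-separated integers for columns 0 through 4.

Drop 1: O rot3 at col 3 lands with bottom-row=0; cleared 0 line(s) (total 0); column heights now [0 0 0 2 2], max=2
Drop 2: S rot0 at col 0 lands with bottom-row=0; cleared 0 line(s) (total 0); column heights now [1 2 2 2 2], max=2
Drop 3: O rot2 at col 3 lands with bottom-row=2; cleared 0 line(s) (total 0); column heights now [1 2 2 4 4], max=4
Drop 4: S rot0 at col 1 lands with bottom-row=3; cleared 0 line(s) (total 0); column heights now [1 4 5 5 4], max=5

Answer: 1 4 5 5 4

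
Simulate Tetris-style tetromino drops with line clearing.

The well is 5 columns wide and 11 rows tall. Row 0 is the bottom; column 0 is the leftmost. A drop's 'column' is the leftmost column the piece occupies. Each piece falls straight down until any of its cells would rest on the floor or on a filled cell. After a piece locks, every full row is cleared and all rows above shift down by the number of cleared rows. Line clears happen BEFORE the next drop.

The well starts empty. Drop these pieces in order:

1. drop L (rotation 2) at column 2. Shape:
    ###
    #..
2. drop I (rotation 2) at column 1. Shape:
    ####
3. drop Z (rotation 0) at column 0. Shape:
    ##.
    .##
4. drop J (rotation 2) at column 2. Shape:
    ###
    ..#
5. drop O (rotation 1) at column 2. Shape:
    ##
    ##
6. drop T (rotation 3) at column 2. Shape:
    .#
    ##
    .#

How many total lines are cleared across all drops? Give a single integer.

Drop 1: L rot2 at col 2 lands with bottom-row=0; cleared 0 line(s) (total 0); column heights now [0 0 2 2 2], max=2
Drop 2: I rot2 at col 1 lands with bottom-row=2; cleared 0 line(s) (total 0); column heights now [0 3 3 3 3], max=3
Drop 3: Z rot0 at col 0 lands with bottom-row=3; cleared 0 line(s) (total 0); column heights now [5 5 4 3 3], max=5
Drop 4: J rot2 at col 2 lands with bottom-row=3; cleared 1 line(s) (total 1); column heights now [0 4 4 3 4], max=4
Drop 5: O rot1 at col 2 lands with bottom-row=4; cleared 0 line(s) (total 1); column heights now [0 4 6 6 4], max=6
Drop 6: T rot3 at col 2 lands with bottom-row=6; cleared 0 line(s) (total 1); column heights now [0 4 8 9 4], max=9

Answer: 1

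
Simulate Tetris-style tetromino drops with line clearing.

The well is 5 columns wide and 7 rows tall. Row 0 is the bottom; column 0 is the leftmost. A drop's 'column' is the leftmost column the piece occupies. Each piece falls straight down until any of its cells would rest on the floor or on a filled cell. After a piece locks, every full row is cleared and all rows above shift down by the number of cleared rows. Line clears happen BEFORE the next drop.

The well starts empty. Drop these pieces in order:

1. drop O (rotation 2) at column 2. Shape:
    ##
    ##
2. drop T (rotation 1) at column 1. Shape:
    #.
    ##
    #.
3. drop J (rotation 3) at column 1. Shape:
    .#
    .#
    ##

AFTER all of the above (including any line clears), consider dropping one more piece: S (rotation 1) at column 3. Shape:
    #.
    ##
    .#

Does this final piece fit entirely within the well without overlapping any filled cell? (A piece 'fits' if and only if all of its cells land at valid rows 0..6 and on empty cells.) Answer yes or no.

Answer: yes

Derivation:
Drop 1: O rot2 at col 2 lands with bottom-row=0; cleared 0 line(s) (total 0); column heights now [0 0 2 2 0], max=2
Drop 2: T rot1 at col 1 lands with bottom-row=1; cleared 0 line(s) (total 0); column heights now [0 4 3 2 0], max=4
Drop 3: J rot3 at col 1 lands with bottom-row=4; cleared 0 line(s) (total 0); column heights now [0 5 7 2 0], max=7
Test piece S rot1 at col 3 (width 2): heights before test = [0 5 7 2 0]; fits = True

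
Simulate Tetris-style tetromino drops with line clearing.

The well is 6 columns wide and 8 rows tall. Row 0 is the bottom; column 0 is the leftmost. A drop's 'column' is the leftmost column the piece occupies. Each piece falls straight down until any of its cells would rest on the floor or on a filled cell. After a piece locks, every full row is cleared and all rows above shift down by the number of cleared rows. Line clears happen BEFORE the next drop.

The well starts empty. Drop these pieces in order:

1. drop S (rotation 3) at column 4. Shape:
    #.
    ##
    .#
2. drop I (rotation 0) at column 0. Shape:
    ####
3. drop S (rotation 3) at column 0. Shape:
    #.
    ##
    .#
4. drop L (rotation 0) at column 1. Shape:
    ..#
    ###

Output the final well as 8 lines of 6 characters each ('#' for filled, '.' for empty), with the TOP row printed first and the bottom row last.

Answer: ......
......
......
...#..
####..
##..#.
.#..##
####.#

Derivation:
Drop 1: S rot3 at col 4 lands with bottom-row=0; cleared 0 line(s) (total 0); column heights now [0 0 0 0 3 2], max=3
Drop 2: I rot0 at col 0 lands with bottom-row=0; cleared 0 line(s) (total 0); column heights now [1 1 1 1 3 2], max=3
Drop 3: S rot3 at col 0 lands with bottom-row=1; cleared 0 line(s) (total 0); column heights now [4 3 1 1 3 2], max=4
Drop 4: L rot0 at col 1 lands with bottom-row=3; cleared 0 line(s) (total 0); column heights now [4 4 4 5 3 2], max=5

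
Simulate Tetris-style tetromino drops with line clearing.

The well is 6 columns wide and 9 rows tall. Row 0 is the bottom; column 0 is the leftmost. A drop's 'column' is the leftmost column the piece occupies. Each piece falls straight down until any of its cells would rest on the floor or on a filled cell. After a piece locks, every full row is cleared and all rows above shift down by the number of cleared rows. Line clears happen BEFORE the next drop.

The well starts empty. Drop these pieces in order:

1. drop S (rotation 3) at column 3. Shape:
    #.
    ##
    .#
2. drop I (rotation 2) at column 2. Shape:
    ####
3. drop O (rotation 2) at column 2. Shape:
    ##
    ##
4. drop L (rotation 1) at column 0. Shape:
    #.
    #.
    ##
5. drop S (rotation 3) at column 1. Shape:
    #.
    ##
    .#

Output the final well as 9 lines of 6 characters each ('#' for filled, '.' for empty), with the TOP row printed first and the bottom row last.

Answer: .#....
.##...
..#...
..##..
..##..
..####
#..#..
#..##.
##..#.

Derivation:
Drop 1: S rot3 at col 3 lands with bottom-row=0; cleared 0 line(s) (total 0); column heights now [0 0 0 3 2 0], max=3
Drop 2: I rot2 at col 2 lands with bottom-row=3; cleared 0 line(s) (total 0); column heights now [0 0 4 4 4 4], max=4
Drop 3: O rot2 at col 2 lands with bottom-row=4; cleared 0 line(s) (total 0); column heights now [0 0 6 6 4 4], max=6
Drop 4: L rot1 at col 0 lands with bottom-row=0; cleared 0 line(s) (total 0); column heights now [3 1 6 6 4 4], max=6
Drop 5: S rot3 at col 1 lands with bottom-row=6; cleared 0 line(s) (total 0); column heights now [3 9 8 6 4 4], max=9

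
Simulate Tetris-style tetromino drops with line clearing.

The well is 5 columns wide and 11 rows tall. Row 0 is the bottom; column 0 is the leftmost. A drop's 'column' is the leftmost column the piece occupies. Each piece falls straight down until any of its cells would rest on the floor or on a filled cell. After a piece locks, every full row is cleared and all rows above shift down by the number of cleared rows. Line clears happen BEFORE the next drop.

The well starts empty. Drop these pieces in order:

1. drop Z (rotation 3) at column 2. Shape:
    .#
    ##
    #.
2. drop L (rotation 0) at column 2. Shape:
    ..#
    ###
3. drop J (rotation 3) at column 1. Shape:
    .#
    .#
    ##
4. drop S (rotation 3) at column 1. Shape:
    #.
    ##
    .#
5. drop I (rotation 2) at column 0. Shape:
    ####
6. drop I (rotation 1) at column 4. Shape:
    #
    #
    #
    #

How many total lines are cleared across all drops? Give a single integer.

Answer: 0

Derivation:
Drop 1: Z rot3 at col 2 lands with bottom-row=0; cleared 0 line(s) (total 0); column heights now [0 0 2 3 0], max=3
Drop 2: L rot0 at col 2 lands with bottom-row=3; cleared 0 line(s) (total 0); column heights now [0 0 4 4 5], max=5
Drop 3: J rot3 at col 1 lands with bottom-row=4; cleared 0 line(s) (total 0); column heights now [0 5 7 4 5], max=7
Drop 4: S rot3 at col 1 lands with bottom-row=7; cleared 0 line(s) (total 0); column heights now [0 10 9 4 5], max=10
Drop 5: I rot2 at col 0 lands with bottom-row=10; cleared 0 line(s) (total 0); column heights now [11 11 11 11 5], max=11
Drop 6: I rot1 at col 4 lands with bottom-row=5; cleared 0 line(s) (total 0); column heights now [11 11 11 11 9], max=11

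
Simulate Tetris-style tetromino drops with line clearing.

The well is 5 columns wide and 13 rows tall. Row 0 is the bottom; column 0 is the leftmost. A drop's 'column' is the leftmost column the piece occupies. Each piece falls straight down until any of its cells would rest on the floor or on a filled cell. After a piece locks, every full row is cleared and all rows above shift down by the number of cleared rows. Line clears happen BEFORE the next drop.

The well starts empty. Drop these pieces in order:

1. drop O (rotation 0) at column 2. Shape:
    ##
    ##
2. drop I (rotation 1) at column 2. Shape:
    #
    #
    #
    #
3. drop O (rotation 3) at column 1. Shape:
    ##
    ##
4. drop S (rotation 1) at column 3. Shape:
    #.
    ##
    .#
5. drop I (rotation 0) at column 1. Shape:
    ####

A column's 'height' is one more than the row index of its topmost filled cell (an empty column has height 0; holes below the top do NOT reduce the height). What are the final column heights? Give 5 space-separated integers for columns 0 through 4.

Drop 1: O rot0 at col 2 lands with bottom-row=0; cleared 0 line(s) (total 0); column heights now [0 0 2 2 0], max=2
Drop 2: I rot1 at col 2 lands with bottom-row=2; cleared 0 line(s) (total 0); column heights now [0 0 6 2 0], max=6
Drop 3: O rot3 at col 1 lands with bottom-row=6; cleared 0 line(s) (total 0); column heights now [0 8 8 2 0], max=8
Drop 4: S rot1 at col 3 lands with bottom-row=1; cleared 0 line(s) (total 0); column heights now [0 8 8 4 3], max=8
Drop 5: I rot0 at col 1 lands with bottom-row=8; cleared 0 line(s) (total 0); column heights now [0 9 9 9 9], max=9

Answer: 0 9 9 9 9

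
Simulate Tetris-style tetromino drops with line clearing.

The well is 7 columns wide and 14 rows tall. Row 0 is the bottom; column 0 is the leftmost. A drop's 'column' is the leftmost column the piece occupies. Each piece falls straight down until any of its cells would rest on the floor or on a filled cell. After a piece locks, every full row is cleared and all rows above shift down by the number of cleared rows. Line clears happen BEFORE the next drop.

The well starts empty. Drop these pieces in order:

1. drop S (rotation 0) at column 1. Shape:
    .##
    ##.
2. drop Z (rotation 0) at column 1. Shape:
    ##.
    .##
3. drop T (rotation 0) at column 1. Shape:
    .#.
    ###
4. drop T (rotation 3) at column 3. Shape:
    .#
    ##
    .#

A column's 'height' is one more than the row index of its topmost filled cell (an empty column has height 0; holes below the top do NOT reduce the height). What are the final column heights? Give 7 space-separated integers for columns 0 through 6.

Drop 1: S rot0 at col 1 lands with bottom-row=0; cleared 0 line(s) (total 0); column heights now [0 1 2 2 0 0 0], max=2
Drop 2: Z rot0 at col 1 lands with bottom-row=2; cleared 0 line(s) (total 0); column heights now [0 4 4 3 0 0 0], max=4
Drop 3: T rot0 at col 1 lands with bottom-row=4; cleared 0 line(s) (total 0); column heights now [0 5 6 5 0 0 0], max=6
Drop 4: T rot3 at col 3 lands with bottom-row=4; cleared 0 line(s) (total 0); column heights now [0 5 6 6 7 0 0], max=7

Answer: 0 5 6 6 7 0 0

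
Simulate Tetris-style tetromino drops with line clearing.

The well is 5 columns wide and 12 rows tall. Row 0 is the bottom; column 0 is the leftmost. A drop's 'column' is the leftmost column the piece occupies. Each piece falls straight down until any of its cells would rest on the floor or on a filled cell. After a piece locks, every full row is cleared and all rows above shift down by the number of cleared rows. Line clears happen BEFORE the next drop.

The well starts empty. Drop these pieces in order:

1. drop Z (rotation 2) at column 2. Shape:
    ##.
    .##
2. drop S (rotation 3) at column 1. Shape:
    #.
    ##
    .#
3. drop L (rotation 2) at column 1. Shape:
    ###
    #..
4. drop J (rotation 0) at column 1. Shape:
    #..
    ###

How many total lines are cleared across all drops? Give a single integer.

Answer: 0

Derivation:
Drop 1: Z rot2 at col 2 lands with bottom-row=0; cleared 0 line(s) (total 0); column heights now [0 0 2 2 1], max=2
Drop 2: S rot3 at col 1 lands with bottom-row=2; cleared 0 line(s) (total 0); column heights now [0 5 4 2 1], max=5
Drop 3: L rot2 at col 1 lands with bottom-row=5; cleared 0 line(s) (total 0); column heights now [0 7 7 7 1], max=7
Drop 4: J rot0 at col 1 lands with bottom-row=7; cleared 0 line(s) (total 0); column heights now [0 9 8 8 1], max=9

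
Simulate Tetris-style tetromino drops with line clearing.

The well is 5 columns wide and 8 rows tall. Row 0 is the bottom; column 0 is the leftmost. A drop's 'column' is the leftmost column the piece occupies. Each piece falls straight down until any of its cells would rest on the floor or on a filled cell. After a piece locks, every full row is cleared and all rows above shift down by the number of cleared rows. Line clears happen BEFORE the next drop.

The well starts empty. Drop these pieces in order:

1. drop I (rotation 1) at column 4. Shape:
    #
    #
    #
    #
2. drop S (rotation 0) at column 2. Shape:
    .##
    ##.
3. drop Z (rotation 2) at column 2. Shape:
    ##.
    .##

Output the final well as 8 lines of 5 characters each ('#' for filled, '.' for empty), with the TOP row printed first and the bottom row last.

Drop 1: I rot1 at col 4 lands with bottom-row=0; cleared 0 line(s) (total 0); column heights now [0 0 0 0 4], max=4
Drop 2: S rot0 at col 2 lands with bottom-row=3; cleared 0 line(s) (total 0); column heights now [0 0 4 5 5], max=5
Drop 3: Z rot2 at col 2 lands with bottom-row=5; cleared 0 line(s) (total 0); column heights now [0 0 7 7 6], max=7

Answer: .....
..##.
...##
...##
..###
....#
....#
....#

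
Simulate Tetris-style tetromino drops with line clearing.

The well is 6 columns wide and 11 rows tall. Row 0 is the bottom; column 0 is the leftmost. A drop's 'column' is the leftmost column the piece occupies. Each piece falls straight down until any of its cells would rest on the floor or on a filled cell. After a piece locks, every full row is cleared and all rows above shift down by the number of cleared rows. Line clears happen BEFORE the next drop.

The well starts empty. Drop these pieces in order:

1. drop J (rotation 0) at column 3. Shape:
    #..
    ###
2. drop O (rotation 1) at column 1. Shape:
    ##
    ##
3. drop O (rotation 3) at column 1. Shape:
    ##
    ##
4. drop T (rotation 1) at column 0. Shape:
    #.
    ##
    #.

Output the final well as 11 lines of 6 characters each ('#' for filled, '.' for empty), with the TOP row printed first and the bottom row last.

Drop 1: J rot0 at col 3 lands with bottom-row=0; cleared 0 line(s) (total 0); column heights now [0 0 0 2 1 1], max=2
Drop 2: O rot1 at col 1 lands with bottom-row=0; cleared 0 line(s) (total 0); column heights now [0 2 2 2 1 1], max=2
Drop 3: O rot3 at col 1 lands with bottom-row=2; cleared 0 line(s) (total 0); column heights now [0 4 4 2 1 1], max=4
Drop 4: T rot1 at col 0 lands with bottom-row=3; cleared 0 line(s) (total 0); column heights now [6 5 4 2 1 1], max=6

Answer: ......
......
......
......
......
#.....
##....
###...
.##...
.###..
.#####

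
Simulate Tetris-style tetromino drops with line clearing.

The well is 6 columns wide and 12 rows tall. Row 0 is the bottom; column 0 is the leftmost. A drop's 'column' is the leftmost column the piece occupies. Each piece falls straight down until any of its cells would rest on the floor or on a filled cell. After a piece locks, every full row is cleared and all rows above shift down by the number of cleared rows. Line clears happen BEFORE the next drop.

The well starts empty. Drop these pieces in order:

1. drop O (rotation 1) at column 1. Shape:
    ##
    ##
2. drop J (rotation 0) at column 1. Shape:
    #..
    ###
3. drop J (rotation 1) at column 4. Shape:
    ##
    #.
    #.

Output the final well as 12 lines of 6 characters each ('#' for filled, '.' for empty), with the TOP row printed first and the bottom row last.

Drop 1: O rot1 at col 1 lands with bottom-row=0; cleared 0 line(s) (total 0); column heights now [0 2 2 0 0 0], max=2
Drop 2: J rot0 at col 1 lands with bottom-row=2; cleared 0 line(s) (total 0); column heights now [0 4 3 3 0 0], max=4
Drop 3: J rot1 at col 4 lands with bottom-row=0; cleared 0 line(s) (total 0); column heights now [0 4 3 3 3 3], max=4

Answer: ......
......
......
......
......
......
......
......
.#....
.#####
.##.#.
.##.#.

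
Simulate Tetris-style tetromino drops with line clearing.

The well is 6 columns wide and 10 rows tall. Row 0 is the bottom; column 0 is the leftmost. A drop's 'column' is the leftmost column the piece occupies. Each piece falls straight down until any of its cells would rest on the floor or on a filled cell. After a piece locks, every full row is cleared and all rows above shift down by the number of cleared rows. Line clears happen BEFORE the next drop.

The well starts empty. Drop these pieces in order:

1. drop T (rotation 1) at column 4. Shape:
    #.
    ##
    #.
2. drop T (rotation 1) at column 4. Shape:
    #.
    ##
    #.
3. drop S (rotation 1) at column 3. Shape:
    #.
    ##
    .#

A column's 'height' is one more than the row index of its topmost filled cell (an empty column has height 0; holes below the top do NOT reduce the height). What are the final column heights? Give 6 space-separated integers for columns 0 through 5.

Answer: 0 0 0 9 8 5

Derivation:
Drop 1: T rot1 at col 4 lands with bottom-row=0; cleared 0 line(s) (total 0); column heights now [0 0 0 0 3 2], max=3
Drop 2: T rot1 at col 4 lands with bottom-row=3; cleared 0 line(s) (total 0); column heights now [0 0 0 0 6 5], max=6
Drop 3: S rot1 at col 3 lands with bottom-row=6; cleared 0 line(s) (total 0); column heights now [0 0 0 9 8 5], max=9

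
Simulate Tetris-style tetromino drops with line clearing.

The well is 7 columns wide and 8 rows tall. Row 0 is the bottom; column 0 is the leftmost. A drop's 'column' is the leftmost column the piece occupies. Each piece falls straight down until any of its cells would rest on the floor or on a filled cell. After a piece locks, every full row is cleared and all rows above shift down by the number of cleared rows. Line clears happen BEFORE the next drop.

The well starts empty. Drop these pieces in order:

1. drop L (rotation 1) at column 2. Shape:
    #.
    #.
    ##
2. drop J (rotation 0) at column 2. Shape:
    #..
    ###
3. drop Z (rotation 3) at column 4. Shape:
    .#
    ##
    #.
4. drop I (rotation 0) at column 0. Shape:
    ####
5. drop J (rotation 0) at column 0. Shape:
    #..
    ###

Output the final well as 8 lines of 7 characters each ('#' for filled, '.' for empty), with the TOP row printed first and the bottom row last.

Answer: #......
###..#.
######.
..#.#..
..###..
..#....
..#....
..##...

Derivation:
Drop 1: L rot1 at col 2 lands with bottom-row=0; cleared 0 line(s) (total 0); column heights now [0 0 3 1 0 0 0], max=3
Drop 2: J rot0 at col 2 lands with bottom-row=3; cleared 0 line(s) (total 0); column heights now [0 0 5 4 4 0 0], max=5
Drop 3: Z rot3 at col 4 lands with bottom-row=4; cleared 0 line(s) (total 0); column heights now [0 0 5 4 6 7 0], max=7
Drop 4: I rot0 at col 0 lands with bottom-row=5; cleared 0 line(s) (total 0); column heights now [6 6 6 6 6 7 0], max=7
Drop 5: J rot0 at col 0 lands with bottom-row=6; cleared 0 line(s) (total 0); column heights now [8 7 7 6 6 7 0], max=8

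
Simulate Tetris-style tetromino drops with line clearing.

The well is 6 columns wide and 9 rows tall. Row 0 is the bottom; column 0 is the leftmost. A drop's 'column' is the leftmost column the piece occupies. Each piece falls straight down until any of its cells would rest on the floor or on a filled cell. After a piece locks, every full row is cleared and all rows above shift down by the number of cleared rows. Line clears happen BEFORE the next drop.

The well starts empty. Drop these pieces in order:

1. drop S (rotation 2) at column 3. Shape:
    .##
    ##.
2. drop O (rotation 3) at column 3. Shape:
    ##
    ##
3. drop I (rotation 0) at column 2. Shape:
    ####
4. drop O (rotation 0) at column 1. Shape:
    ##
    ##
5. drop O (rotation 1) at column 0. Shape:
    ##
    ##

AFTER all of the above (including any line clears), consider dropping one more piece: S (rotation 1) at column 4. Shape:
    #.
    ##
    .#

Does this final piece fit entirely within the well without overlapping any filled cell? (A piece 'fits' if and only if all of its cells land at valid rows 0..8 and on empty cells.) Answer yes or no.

Answer: yes

Derivation:
Drop 1: S rot2 at col 3 lands with bottom-row=0; cleared 0 line(s) (total 0); column heights now [0 0 0 1 2 2], max=2
Drop 2: O rot3 at col 3 lands with bottom-row=2; cleared 0 line(s) (total 0); column heights now [0 0 0 4 4 2], max=4
Drop 3: I rot0 at col 2 lands with bottom-row=4; cleared 0 line(s) (total 0); column heights now [0 0 5 5 5 5], max=5
Drop 4: O rot0 at col 1 lands with bottom-row=5; cleared 0 line(s) (total 0); column heights now [0 7 7 5 5 5], max=7
Drop 5: O rot1 at col 0 lands with bottom-row=7; cleared 0 line(s) (total 0); column heights now [9 9 7 5 5 5], max=9
Test piece S rot1 at col 4 (width 2): heights before test = [9 9 7 5 5 5]; fits = True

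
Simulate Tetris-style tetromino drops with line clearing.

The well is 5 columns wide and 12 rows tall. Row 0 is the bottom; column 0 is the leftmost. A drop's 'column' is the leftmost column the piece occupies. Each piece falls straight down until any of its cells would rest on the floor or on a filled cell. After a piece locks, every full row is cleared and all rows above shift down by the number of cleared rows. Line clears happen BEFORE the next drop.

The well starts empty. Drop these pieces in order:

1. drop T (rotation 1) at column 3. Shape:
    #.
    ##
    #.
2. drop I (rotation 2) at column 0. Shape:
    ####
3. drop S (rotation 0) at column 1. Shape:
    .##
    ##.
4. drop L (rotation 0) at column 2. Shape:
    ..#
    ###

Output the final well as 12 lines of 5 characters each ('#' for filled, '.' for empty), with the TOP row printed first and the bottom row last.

Drop 1: T rot1 at col 3 lands with bottom-row=0; cleared 0 line(s) (total 0); column heights now [0 0 0 3 2], max=3
Drop 2: I rot2 at col 0 lands with bottom-row=3; cleared 0 line(s) (total 0); column heights now [4 4 4 4 2], max=4
Drop 3: S rot0 at col 1 lands with bottom-row=4; cleared 0 line(s) (total 0); column heights now [4 5 6 6 2], max=6
Drop 4: L rot0 at col 2 lands with bottom-row=6; cleared 0 line(s) (total 0); column heights now [4 5 7 7 8], max=8

Answer: .....
.....
.....
.....
....#
..###
..##.
.##..
####.
...#.
...##
...#.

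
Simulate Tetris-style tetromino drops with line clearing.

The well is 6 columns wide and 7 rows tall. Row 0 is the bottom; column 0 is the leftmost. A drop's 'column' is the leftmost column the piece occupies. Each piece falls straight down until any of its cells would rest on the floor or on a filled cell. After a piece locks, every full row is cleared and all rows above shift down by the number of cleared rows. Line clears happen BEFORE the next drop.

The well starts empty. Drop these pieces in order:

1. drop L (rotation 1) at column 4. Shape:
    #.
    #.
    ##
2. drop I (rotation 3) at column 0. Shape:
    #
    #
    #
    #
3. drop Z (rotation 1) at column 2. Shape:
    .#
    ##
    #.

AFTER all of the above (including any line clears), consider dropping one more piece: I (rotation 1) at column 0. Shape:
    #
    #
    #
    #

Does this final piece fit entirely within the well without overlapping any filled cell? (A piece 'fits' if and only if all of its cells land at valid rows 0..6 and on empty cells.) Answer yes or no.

Answer: no

Derivation:
Drop 1: L rot1 at col 4 lands with bottom-row=0; cleared 0 line(s) (total 0); column heights now [0 0 0 0 3 1], max=3
Drop 2: I rot3 at col 0 lands with bottom-row=0; cleared 0 line(s) (total 0); column heights now [4 0 0 0 3 1], max=4
Drop 3: Z rot1 at col 2 lands with bottom-row=0; cleared 0 line(s) (total 0); column heights now [4 0 2 3 3 1], max=4
Test piece I rot1 at col 0 (width 1): heights before test = [4 0 2 3 3 1]; fits = False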